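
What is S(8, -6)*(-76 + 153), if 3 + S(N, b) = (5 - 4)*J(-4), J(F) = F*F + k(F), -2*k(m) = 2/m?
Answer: 4081/4 ≈ 1020.3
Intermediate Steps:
k(m) = -1/m
J(F) = F**2 - 1/F (J(F) = F*F - 1/F = F**2 - 1/F)
S(N, b) = 53/4 (S(N, b) = -3 + (5 - 4)*((-1 + (-4)**3)/(-4)) = -3 + 1*(-(-1 - 64)/4) = -3 + 1*(-1/4*(-65)) = -3 + 1*(65/4) = -3 + 65/4 = 53/4)
S(8, -6)*(-76 + 153) = 53*(-76 + 153)/4 = (53/4)*77 = 4081/4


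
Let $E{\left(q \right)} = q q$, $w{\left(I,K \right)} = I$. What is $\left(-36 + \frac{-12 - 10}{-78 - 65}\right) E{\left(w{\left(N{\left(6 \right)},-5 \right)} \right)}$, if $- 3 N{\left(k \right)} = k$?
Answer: $- \frac{1864}{13} \approx -143.38$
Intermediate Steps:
$N{\left(k \right)} = - \frac{k}{3}$
$E{\left(q \right)} = q^{2}$
$\left(-36 + \frac{-12 - 10}{-78 - 65}\right) E{\left(w{\left(N{\left(6 \right)},-5 \right)} \right)} = \left(-36 + \frac{-12 - 10}{-78 - 65}\right) \left(\left(- \frac{1}{3}\right) 6\right)^{2} = \left(-36 - \frac{22}{-143}\right) \left(-2\right)^{2} = \left(-36 - - \frac{2}{13}\right) 4 = \left(-36 + \frac{2}{13}\right) 4 = \left(- \frac{466}{13}\right) 4 = - \frac{1864}{13}$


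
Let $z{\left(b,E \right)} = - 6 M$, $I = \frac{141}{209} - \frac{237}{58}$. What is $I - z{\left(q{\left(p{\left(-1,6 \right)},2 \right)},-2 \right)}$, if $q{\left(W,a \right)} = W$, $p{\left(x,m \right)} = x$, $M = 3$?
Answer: $\frac{176841}{12122} \approx 14.588$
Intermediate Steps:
$I = - \frac{41355}{12122}$ ($I = 141 \cdot \frac{1}{209} - \frac{237}{58} = \frac{141}{209} - \frac{237}{58} = - \frac{41355}{12122} \approx -3.4116$)
$z{\left(b,E \right)} = -18$ ($z{\left(b,E \right)} = \left(-6\right) 3 = -18$)
$I - z{\left(q{\left(p{\left(-1,6 \right)},2 \right)},-2 \right)} = - \frac{41355}{12122} - -18 = - \frac{41355}{12122} + 18 = \frac{176841}{12122}$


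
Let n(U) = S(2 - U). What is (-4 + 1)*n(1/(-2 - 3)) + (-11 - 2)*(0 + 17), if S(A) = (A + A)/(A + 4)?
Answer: -6917/31 ≈ -223.13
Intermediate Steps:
S(A) = 2*A/(4 + A) (S(A) = (2*A)/(4 + A) = 2*A/(4 + A))
n(U) = 2*(2 - U)/(6 - U) (n(U) = 2*(2 - U)/(4 + (2 - U)) = 2*(2 - U)/(6 - U))
(-4 + 1)*n(1/(-2 - 3)) + (-11 - 2)*(0 + 17) = (-4 + 1)*(2*(-2 + 1/(-2 - 3))/(-6 + 1/(-2 - 3))) + (-11 - 2)*(0 + 17) = -6*(-2 + 1/(-5))/(-6 + 1/(-5)) - 13*17 = -6*(-2 - ⅕)/(-6 - ⅕) - 221 = -6*(-11)/((-31/5)*5) - 221 = -6*(-5)*(-11)/(31*5) - 221 = -3*22/31 - 221 = -66/31 - 221 = -6917/31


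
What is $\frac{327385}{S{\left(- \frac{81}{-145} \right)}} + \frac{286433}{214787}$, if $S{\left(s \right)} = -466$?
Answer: $- \frac{70184564217}{100090742} \approx -701.21$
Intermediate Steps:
$\frac{327385}{S{\left(- \frac{81}{-145} \right)}} + \frac{286433}{214787} = \frac{327385}{-466} + \frac{286433}{214787} = 327385 \left(- \frac{1}{466}\right) + 286433 \cdot \frac{1}{214787} = - \frac{327385}{466} + \frac{286433}{214787} = - \frac{70184564217}{100090742}$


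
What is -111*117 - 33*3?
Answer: -13086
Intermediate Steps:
-111*117 - 33*3 = -12987 - 99 = -13086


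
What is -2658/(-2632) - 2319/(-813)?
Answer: 1377427/356636 ≈ 3.8623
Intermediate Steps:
-2658/(-2632) - 2319/(-813) = -2658*(-1/2632) - 2319*(-1/813) = 1329/1316 + 773/271 = 1377427/356636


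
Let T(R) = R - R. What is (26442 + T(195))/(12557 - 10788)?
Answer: 26442/1769 ≈ 14.947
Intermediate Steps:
T(R) = 0
(26442 + T(195))/(12557 - 10788) = (26442 + 0)/(12557 - 10788) = 26442/1769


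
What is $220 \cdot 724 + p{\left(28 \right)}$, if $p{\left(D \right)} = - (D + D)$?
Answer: $159224$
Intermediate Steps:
$p{\left(D \right)} = - 2 D$
$220 \cdot 724 + p{\left(28 \right)} = 220 \cdot 724 - 56 = 159280 - 56 = 159224$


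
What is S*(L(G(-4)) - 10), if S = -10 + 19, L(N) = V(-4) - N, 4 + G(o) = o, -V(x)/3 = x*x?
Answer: -450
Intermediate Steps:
V(x) = -3*x**2 (V(x) = -3*x*x = -3*x**2)
G(o) = -4 + o
L(N) = -48 - N (L(N) = -3*(-4)**2 - N = -3*16 - N = -48 - N)
S = 9
S*(L(G(-4)) - 10) = 9*((-48 - (-4 - 4)) - 10) = 9*((-48 - 1*(-8)) - 10) = 9*((-48 + 8) - 10) = 9*(-40 - 10) = 9*(-50) = -450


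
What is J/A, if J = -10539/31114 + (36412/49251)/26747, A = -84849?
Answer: 13882065638915/3477704731642293642 ≈ 3.9917e-6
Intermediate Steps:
J = -13882065638915/40986985487658 (J = -10539*1/31114 + (36412*(1/49251))*(1/26747) = -10539/31114 + (36412/49251)*(1/26747) = -10539/31114 + 36412/1317316497 = -13882065638915/40986985487658 ≈ -0.33869)
J/A = -13882065638915/40986985487658/(-84849) = -13882065638915/40986985487658*(-1/84849) = 13882065638915/3477704731642293642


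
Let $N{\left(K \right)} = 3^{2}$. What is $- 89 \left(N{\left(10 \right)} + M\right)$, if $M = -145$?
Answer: $12104$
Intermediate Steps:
$N{\left(K \right)} = 9$
$- 89 \left(N{\left(10 \right)} + M\right) = - 89 \left(9 - 145\right) = \left(-89\right) \left(-136\right) = 12104$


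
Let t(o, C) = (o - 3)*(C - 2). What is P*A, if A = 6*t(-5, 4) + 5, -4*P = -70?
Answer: -3185/2 ≈ -1592.5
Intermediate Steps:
P = 35/2 (P = -1/4*(-70) = 35/2 ≈ 17.500)
t(o, C) = (-3 + o)*(-2 + C)
A = -91 (A = 6*(6 - 3*4 - 2*(-5) + 4*(-5)) + 5 = 6*(6 - 12 + 10 - 20) + 5 = 6*(-16) + 5 = -96 + 5 = -91)
P*A = (35/2)*(-91) = -3185/2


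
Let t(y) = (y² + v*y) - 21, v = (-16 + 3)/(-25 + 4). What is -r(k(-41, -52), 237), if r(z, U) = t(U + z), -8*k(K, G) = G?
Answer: -4991447/84 ≈ -59422.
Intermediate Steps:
k(K, G) = -G/8
v = 13/21 (v = -13/(-21) = -13*(-1/21) = 13/21 ≈ 0.61905)
t(y) = -21 + y² + 13*y/21 (t(y) = (y² + 13*y/21) - 21 = -21 + y² + 13*y/21)
r(z, U) = -21 + (U + z)² + 13*U/21 + 13*z/21 (r(z, U) = -21 + (U + z)² + 13*(U + z)/21 = -21 + (U + z)² + (13*U/21 + 13*z/21) = -21 + (U + z)² + 13*U/21 + 13*z/21)
-r(k(-41, -52), 237) = -(-21 + (237 - ⅛*(-52))² + (13/21)*237 + 13*(-⅛*(-52))/21) = -(-21 + (237 + 13/2)² + 1027/7 + (13/21)*(13/2)) = -(-21 + (487/2)² + 1027/7 + 169/42) = -(-21 + 237169/4 + 1027/7 + 169/42) = -1*4991447/84 = -4991447/84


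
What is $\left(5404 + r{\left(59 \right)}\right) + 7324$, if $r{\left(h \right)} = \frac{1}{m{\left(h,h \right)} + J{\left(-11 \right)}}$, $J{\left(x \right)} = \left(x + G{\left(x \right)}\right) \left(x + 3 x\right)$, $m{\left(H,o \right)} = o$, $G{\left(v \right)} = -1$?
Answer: $\frac{7471337}{587} \approx 12728.0$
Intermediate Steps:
$J{\left(x \right)} = 4 x \left(-1 + x\right)$ ($J{\left(x \right)} = \left(x - 1\right) \left(x + 3 x\right) = \left(-1 + x\right) 4 x = 4 x \left(-1 + x\right)$)
$r{\left(h \right)} = \frac{1}{528 + h}$ ($r{\left(h \right)} = \frac{1}{h + 4 \left(-11\right) \left(-1 - 11\right)} = \frac{1}{h + 4 \left(-11\right) \left(-12\right)} = \frac{1}{h + 528} = \frac{1}{528 + h}$)
$\left(5404 + r{\left(59 \right)}\right) + 7324 = \left(5404 + \frac{1}{528 + 59}\right) + 7324 = \left(5404 + \frac{1}{587}\right) + 7324 = \frac{3172149}{587} + 7324 = \frac{7471337}{587}$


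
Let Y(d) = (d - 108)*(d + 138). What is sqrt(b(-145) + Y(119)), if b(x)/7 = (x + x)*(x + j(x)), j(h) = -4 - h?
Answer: sqrt(10947) ≈ 104.63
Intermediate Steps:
b(x) = -56*x (b(x) = 7*((x + x)*(x + (-4 - x))) = 7*((2*x)*(-4)) = 7*(-8*x) = -56*x)
Y(d) = (-108 + d)*(138 + d)
sqrt(b(-145) + Y(119)) = sqrt(-56*(-145) + (-14904 + 119**2 + 30*119)) = sqrt(8120 + (-14904 + 14161 + 3570)) = sqrt(8120 + 2827) = sqrt(10947)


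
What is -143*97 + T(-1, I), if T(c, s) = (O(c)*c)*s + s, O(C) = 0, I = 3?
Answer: -13868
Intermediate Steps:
T(c, s) = s (T(c, s) = (0*c)*s + s = 0*s + s = 0 + s = s)
-143*97 + T(-1, I) = -143*97 + 3 = -13871 + 3 = -13868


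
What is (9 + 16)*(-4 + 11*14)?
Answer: 3750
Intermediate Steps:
(9 + 16)*(-4 + 11*14) = 25*(-4 + 154) = 25*150 = 3750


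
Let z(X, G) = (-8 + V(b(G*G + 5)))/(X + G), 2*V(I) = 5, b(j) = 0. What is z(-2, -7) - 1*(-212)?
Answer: 3827/18 ≈ 212.61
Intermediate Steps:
V(I) = 5/2 (V(I) = (½)*5 = 5/2)
z(X, G) = -11/(2*(G + X)) (z(X, G) = (-8 + 5/2)/(X + G) = -11/(2*(G + X)))
z(-2, -7) - 1*(-212) = -11/(2*(-7) + 2*(-2)) - 1*(-212) = -11/(-14 - 4) + 212 = -11/(-18) + 212 = -11*(-1/18) + 212 = 11/18 + 212 = 3827/18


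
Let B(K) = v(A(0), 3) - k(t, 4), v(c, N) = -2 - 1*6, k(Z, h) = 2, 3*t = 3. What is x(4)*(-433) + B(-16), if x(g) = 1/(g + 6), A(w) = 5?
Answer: -533/10 ≈ -53.300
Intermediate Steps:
t = 1 (t = (1/3)*3 = 1)
v(c, N) = -8 (v(c, N) = -2 - 6 = -8)
x(g) = 1/(6 + g)
B(K) = -10 (B(K) = -8 - 1*2 = -8 - 2 = -10)
x(4)*(-433) + B(-16) = -433/(6 + 4) - 10 = -433/10 - 10 = -533/10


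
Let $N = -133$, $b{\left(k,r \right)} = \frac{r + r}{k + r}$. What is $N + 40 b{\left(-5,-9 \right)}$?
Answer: $- \frac{571}{7} \approx -81.571$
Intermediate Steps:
$b{\left(k,r \right)} = \frac{2 r}{k + r}$
$N + 40 b{\left(-5,-9 \right)} = -133 + 40 \cdot 2 \left(-9\right) \frac{1}{-5 - 9} = -133 + 40 \cdot 2 \left(-9\right) \frac{1}{-14} = -133 + 40 \cdot 2 \left(-9\right) \left(- \frac{1}{14}\right) = -133 + 40 \cdot \frac{9}{7} = -133 + \frac{360}{7} = - \frac{571}{7}$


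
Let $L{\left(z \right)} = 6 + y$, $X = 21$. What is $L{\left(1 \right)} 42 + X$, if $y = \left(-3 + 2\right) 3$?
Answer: $147$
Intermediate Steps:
$y = -3$ ($y = \left(-1\right) 3 = -3$)
$L{\left(z \right)} = 3$ ($L{\left(z \right)} = 6 - 3 = 3$)
$L{\left(1 \right)} 42 + X = 3 \cdot 42 + 21 = 126 + 21 = 147$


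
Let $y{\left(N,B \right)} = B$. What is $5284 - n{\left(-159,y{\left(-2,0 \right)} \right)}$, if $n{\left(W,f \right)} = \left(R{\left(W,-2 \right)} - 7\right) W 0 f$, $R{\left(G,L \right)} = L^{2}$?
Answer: $5284$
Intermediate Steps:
$n{\left(W,f \right)} = 0$ ($n{\left(W,f \right)} = \left(\left(-2\right)^{2} - 7\right) W 0 f = \left(4 - 7\right) 0 f = \left(-3\right) 0 = 0$)
$5284 - n{\left(-159,y{\left(-2,0 \right)} \right)} = 5284 - 0 = 5284 + 0 = 5284$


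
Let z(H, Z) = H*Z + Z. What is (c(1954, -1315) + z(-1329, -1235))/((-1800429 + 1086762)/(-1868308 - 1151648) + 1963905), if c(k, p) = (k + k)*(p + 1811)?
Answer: 3602251836096/1976969133949 ≈ 1.8221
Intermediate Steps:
z(H, Z) = Z + H*Z
c(k, p) = 2*k*(1811 + p) (c(k, p) = (2*k)*(1811 + p) = 2*k*(1811 + p))
(c(1954, -1315) + z(-1329, -1235))/((-1800429 + 1086762)/(-1868308 - 1151648) + 1963905) = (2*1954*(1811 - 1315) - 1235*(1 - 1329))/((-1800429 + 1086762)/(-1868308 - 1151648) + 1963905) = (2*1954*496 - 1235*(-1328))/(-713667/(-3019956) + 1963905) = (1938368 + 1640080)/(-713667*(-1/3019956) + 1963905) = 3578448/(237889/1006652 + 1963905) = 3578448/(1976969133949/1006652) = 3578448*(1006652/1976969133949) = 3602251836096/1976969133949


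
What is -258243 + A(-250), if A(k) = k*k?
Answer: -195743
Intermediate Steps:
A(k) = k²
-258243 + A(-250) = -258243 + (-250)² = -258243 + 62500 = -195743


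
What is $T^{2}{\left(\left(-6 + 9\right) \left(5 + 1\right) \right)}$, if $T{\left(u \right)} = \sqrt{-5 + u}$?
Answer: $13$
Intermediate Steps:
$T^{2}{\left(\left(-6 + 9\right) \left(5 + 1\right) \right)} = \left(\sqrt{-5 + \left(-6 + 9\right) \left(5 + 1\right)}\right)^{2} = \left(\sqrt{-5 + 3 \cdot 6}\right)^{2} = \left(\sqrt{-5 + 18}\right)^{2} = \left(\sqrt{13}\right)^{2} = 13$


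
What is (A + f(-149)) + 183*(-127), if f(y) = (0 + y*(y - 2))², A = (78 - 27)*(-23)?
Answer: 506180587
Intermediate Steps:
A = -1173 (A = 51*(-23) = -1173)
f(y) = y²*(-2 + y)² (f(y) = (0 + y*(-2 + y))² = (y*(-2 + y))² = y²*(-2 + y)²)
(A + f(-149)) + 183*(-127) = (-1173 + (-149)²*(-2 - 149)²) + 183*(-127) = (-1173 + 22201*(-151)²) - 23241 = (-1173 + 22201*22801) - 23241 = (-1173 + 506205001) - 23241 = 506203828 - 23241 = 506180587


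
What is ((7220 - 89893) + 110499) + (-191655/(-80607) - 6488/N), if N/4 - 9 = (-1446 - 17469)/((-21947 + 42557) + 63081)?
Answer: 90901150774913/3288335696 ≈ 27644.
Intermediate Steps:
N = 979072/27897 (N = 36 + 4*((-1446 - 17469)/((-21947 + 42557) + 63081)) = 36 + 4*(-18915/(20610 + 63081)) = 36 + 4*(-18915/83691) = 36 + 4*(-18915*1/83691) = 36 + 4*(-6305/27897) = 36 - 25220/27897 = 979072/27897 ≈ 35.096)
((7220 - 89893) + 110499) + (-191655/(-80607) - 6488/N) = ((7220 - 89893) + 110499) + (-191655/(-80607) - 6488/979072/27897) = (-82673 + 110499) + (-191655*(-1/80607) - 6488*27897/979072) = 27826 + (63885/26869 - 22624467/122384) = 27826 - 600078301983/3288335696 = 90901150774913/3288335696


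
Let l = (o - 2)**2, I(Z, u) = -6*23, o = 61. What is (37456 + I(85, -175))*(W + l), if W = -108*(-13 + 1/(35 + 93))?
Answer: 2916271087/16 ≈ 1.8227e+8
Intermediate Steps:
I(Z, u) = -138
l = 3481 (l = (61 - 2)**2 = 59**2 = 3481)
W = 44901/32 (W = -108*(-13 + 1/128) = -108*(-1663/128) = 44901/32 ≈ 1403.2)
(37456 + I(85, -175))*(W + l) = (37456 - 138)*(44901/32 + 3481) = 37318*(156293/32) = 2916271087/16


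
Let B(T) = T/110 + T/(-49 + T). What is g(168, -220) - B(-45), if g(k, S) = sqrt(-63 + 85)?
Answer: -36/517 + sqrt(22) ≈ 4.6208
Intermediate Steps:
g(k, S) = sqrt(22)
B(T) = T/110 + T/(-49 + T) (B(T) = T*(1/110) + T/(-49 + T) = T/110 + T/(-49 + T))
g(168, -220) - B(-45) = sqrt(22) - (-45)*(61 - 45)/(110*(-49 - 45)) = sqrt(22) - (-45)*16/(110*(-94)) = sqrt(22) - (-45)*(-1)*16/(110*94) = sqrt(22) - 1*36/517 = sqrt(22) - 36/517 = -36/517 + sqrt(22)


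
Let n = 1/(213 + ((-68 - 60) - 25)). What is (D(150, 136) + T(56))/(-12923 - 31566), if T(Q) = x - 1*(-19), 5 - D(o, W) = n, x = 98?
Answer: -7319/2669340 ≈ -0.0027419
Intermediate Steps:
n = 1/60 (n = 1/(213 + (-128 - 25)) = 1/(213 - 153) = 1/60 ≈ 0.016667)
D(o, W) = 299/60 (D(o, W) = 5 - 1*1/60 = 5 - 1/60 = 299/60)
T(Q) = 117 (T(Q) = 98 - 1*(-19) = 98 + 19 = 117)
(D(150, 136) + T(56))/(-12923 - 31566) = (299/60 + 117)/(-12923 - 31566) = (7319/60)/(-44489) = (7319/60)*(-1/44489) = -7319/2669340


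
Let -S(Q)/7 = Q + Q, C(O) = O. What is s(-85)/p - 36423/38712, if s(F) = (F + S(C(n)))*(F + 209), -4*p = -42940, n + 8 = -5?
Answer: 24875677/138524440 ≈ 0.17958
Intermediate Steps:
n = -13 (n = -8 - 5 = -13)
S(Q) = -14*Q (S(Q) = -7*(Q + Q) = -14*Q)
p = 10735 (p = -¼*(-42940) = 10735)
s(F) = (182 + F)*(209 + F) (s(F) = (F - 14*(-13))*(F + 209) = (F + 182)*(209 + F) = (182 + F)*(209 + F))
s(-85)/p - 36423/38712 = (38038 + (-85)² + 391*(-85))/10735 - 36423/38712 = (38038 + 7225 - 33235)*(1/10735) - 36423*1/38712 = 12028*(1/10735) - 12141/12904 = 12028/10735 - 12141/12904 = 24875677/138524440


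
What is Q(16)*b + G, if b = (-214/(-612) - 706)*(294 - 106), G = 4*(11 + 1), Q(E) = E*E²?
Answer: -83137839952/153 ≈ -5.4338e+8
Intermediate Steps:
Q(E) = E³
G = 48 (G = 4*12 = 48)
b = -20297326/153 (b = (-214*(-1/612) - 706)*188 = (107/306 - 706)*188 = -215929/306*188 = -20297326/153 ≈ -1.3266e+5)
Q(16)*b + G = 16³*(-20297326/153) + 48 = 4096*(-20297326/153) + 48 = -83137847296/153 + 48 = -83137839952/153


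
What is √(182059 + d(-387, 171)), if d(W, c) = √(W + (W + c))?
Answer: √(182059 + 3*I*√67) ≈ 426.68 + 0.029*I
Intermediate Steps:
d(W, c) = √(c + 2*W)
√(182059 + d(-387, 171)) = √(182059 + √(171 + 2*(-387))) = √(182059 + √(171 - 774)) = √(182059 + √(-603)) = √(182059 + 3*I*√67)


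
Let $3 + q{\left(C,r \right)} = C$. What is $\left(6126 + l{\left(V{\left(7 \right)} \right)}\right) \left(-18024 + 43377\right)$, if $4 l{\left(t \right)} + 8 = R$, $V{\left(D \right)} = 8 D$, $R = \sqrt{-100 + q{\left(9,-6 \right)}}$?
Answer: $155261772 + \frac{25353 i \sqrt{94}}{4} \approx 1.5526 \cdot 10^{8} + 61452.0 i$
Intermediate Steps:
$q{\left(C,r \right)} = -3 + C$
$R = i \sqrt{94}$ ($R = \sqrt{-100 + \left(-3 + 9\right)} = \sqrt{-100 + 6} = \sqrt{-94} = i \sqrt{94} \approx 9.6954 i$)
$l{\left(t \right)} = -2 + \frac{i \sqrt{94}}{4}$
$\left(6126 + l{\left(V{\left(7 \right)} \right)}\right) \left(-18024 + 43377\right) = \left(6126 - \left(2 - \frac{i \sqrt{94}}{4}\right)\right) \left(-18024 + 43377\right) = \left(6124 + \frac{i \sqrt{94}}{4}\right) 25353 = 155261772 + \frac{25353 i \sqrt{94}}{4}$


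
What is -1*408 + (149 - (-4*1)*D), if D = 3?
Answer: -247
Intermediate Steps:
-1*408 + (149 - (-4*1)*D) = -1*408 + (149 - (-4*1)*3) = -408 + (149 - (-4)*3) = -408 + (149 - 1*(-12)) = -408 + (149 + 12) = -408 + 161 = -247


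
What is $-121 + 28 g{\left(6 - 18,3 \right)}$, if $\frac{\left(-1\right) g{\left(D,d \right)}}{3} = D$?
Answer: $887$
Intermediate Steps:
$g{\left(D,d \right)} = - 3 D$
$-121 + 28 g{\left(6 - 18,3 \right)} = -121 + 28 \left(- 3 \left(6 - 18\right)\right) = -121 + 28 \left(\left(-3\right) \left(-12\right)\right) = -121 + 28 \cdot 36 = -121 + 1008 = 887$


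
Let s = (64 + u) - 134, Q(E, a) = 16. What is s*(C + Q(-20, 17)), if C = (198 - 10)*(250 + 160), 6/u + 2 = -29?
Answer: -167760896/31 ≈ -5.4116e+6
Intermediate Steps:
u = -6/31 (u = 6/(-2 - 29) = 6/(-31) = 6*(-1/31) = -6/31 ≈ -0.19355)
s = -2176/31 (s = (64 - 6/31) - 134 = 1978/31 - 134 = -2176/31 ≈ -70.194)
C = 77080 (C = 188*410 = 77080)
s*(C + Q(-20, 17)) = -2176*(77080 + 16)/31 = -2176/31*77096 = -167760896/31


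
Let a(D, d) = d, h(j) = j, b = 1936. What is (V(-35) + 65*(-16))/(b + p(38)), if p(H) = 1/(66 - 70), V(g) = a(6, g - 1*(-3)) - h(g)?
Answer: -4148/7743 ≈ -0.53571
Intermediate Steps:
V(g) = 3 (V(g) = (g - 1*(-3)) - g = (g + 3) - g = (3 + g) - g = 3)
p(H) = -1/4 (p(H) = 1/(-4) = -1/4)
(V(-35) + 65*(-16))/(b + p(38)) = (3 + 65*(-16))/(1936 - 1/4) = (3 - 1040)/(7743/4) = -1037*4/7743 = -4148/7743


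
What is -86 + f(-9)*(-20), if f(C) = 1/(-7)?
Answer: -582/7 ≈ -83.143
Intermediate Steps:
f(C) = -1/7
-86 + f(-9)*(-20) = -86 - 1/7*(-20) = -86 + 20/7 = -582/7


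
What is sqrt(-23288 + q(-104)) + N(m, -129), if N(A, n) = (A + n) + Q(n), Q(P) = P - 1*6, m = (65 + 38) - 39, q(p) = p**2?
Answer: -200 + 2*I*sqrt(3118) ≈ -200.0 + 111.68*I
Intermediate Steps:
m = 64 (m = 103 - 39 = 64)
Q(P) = -6 + P (Q(P) = P - 6 = -6 + P)
N(A, n) = -6 + A + 2*n (N(A, n) = (A + n) + (-6 + n) = -6 + A + 2*n)
sqrt(-23288 + q(-104)) + N(m, -129) = sqrt(-23288 + (-104)**2) + (-6 + 64 + 2*(-129)) = sqrt(-23288 + 10816) + (-6 + 64 - 258) = sqrt(-12472) - 200 = 2*I*sqrt(3118) - 200 = -200 + 2*I*sqrt(3118)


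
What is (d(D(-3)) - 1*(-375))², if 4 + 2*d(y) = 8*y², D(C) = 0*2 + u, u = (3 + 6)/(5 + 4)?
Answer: 142129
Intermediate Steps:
u = 1 (u = 9/9 = 9*(⅑) = 1)
D(C) = 1 (D(C) = 0*2 + 1 = 0 + 1 = 1)
d(y) = -2 + 4*y² (d(y) = -2 + (8*y²)/2 = -2 + 4*y²)
(d(D(-3)) - 1*(-375))² = ((-2 + 4*1²) - 1*(-375))² = ((-2 + 4*1) + 375)² = ((-2 + 4) + 375)² = (2 + 375)² = 377² = 142129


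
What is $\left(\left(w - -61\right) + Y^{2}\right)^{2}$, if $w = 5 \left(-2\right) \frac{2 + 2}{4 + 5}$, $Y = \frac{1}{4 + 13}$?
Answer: $\frac{21641352100}{6765201} \approx 3198.9$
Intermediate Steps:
$Y = \frac{1}{17} \approx 0.058824$
$w = - \frac{40}{9}$ ($w = - 10 \cdot \frac{4}{9} = - 10 \cdot 4 \cdot \frac{1}{9} = \left(-10\right) \frac{4}{9} = - \frac{40}{9} \approx -4.4444$)
$\left(\left(w - -61\right) + Y^{2}\right)^{2} = \left(\left(- \frac{40}{9} - -61\right) + \left(\frac{1}{17}\right)^{2}\right)^{2} = \left(\left(- \frac{40}{9} + 61\right) + \frac{1}{289}\right)^{2} = \left(\frac{509}{9} + \frac{1}{289}\right)^{2} = \left(\frac{147110}{2601}\right)^{2} = \frac{21641352100}{6765201}$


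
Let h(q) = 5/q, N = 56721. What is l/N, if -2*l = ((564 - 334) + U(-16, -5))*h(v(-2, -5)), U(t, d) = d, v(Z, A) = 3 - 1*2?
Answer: -375/37814 ≈ -0.0099170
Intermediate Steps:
v(Z, A) = 1 (v(Z, A) = 3 - 2 = 1)
l = -1125/2 (l = -((564 - 334) - 5)*5/1/2 = -(230 - 5)*5*1/2 = -225*5/2 = -1/2*1125 = -1125/2 ≈ -562.50)
l/N = -1125/2/56721 = -1125/2*1/56721 = -375/37814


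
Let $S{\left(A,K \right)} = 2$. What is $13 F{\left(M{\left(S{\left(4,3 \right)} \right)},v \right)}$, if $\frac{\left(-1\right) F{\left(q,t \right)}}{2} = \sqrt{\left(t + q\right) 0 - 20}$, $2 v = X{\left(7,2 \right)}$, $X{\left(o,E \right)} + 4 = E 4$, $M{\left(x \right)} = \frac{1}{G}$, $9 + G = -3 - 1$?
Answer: $- 52 i \sqrt{5} \approx - 116.28 i$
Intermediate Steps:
$G = -13$ ($G = -9 - 4 = -13$)
$M{\left(x \right)} = - \frac{1}{13}$ ($M{\left(x \right)} = \frac{1}{-13} = - \frac{1}{13}$)
$X{\left(o,E \right)} = -4 + 4 E$ ($X{\left(o,E \right)} = -4 + E 4 = -4 + 4 E$)
$v = 2$ ($v = \frac{-4 + 4 \cdot 2}{2} = \frac{-4 + 8}{2} = \frac{1}{2} \cdot 4 = 2$)
$F{\left(q,t \right)} = - 4 i \sqrt{5}$ ($F{\left(q,t \right)} = - 2 \sqrt{\left(t + q\right) 0 - 20} = - 2 \sqrt{\left(q + t\right) 0 - 20} = - 2 \sqrt{0 - 20} = - 2 \sqrt{-20} = - 2 \cdot 2 i \sqrt{5} = - 4 i \sqrt{5}$)
$13 F{\left(M{\left(S{\left(4,3 \right)} \right)},v \right)} = 13 \left(- 4 i \sqrt{5}\right) = - 52 i \sqrt{5}$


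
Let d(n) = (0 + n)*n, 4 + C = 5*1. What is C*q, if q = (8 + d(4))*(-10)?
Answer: -240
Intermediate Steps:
C = 1 (C = -4 + 5*1 = -4 + 5 = 1)
d(n) = n² (d(n) = n*n = n²)
q = -240 (q = (8 + 4²)*(-10) = (8 + 16)*(-10) = 24*(-10) = -240)
C*q = 1*(-240) = -240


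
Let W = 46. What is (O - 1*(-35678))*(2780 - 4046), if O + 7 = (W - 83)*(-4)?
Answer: -45346854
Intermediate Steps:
O = 141 (O = -7 + (46 - 83)*(-4) = -7 - 37*(-4) = -7 + 148 = 141)
(O - 1*(-35678))*(2780 - 4046) = (141 - 1*(-35678))*(2780 - 4046) = (141 + 35678)*(-1266) = 35819*(-1266) = -45346854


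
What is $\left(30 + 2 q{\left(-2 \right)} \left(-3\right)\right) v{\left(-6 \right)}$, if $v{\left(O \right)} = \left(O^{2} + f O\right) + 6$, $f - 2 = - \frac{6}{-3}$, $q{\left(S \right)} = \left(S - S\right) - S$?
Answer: $324$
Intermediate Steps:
$q{\left(S \right)} = - S$ ($q{\left(S \right)} = 0 - S = - S$)
$f = 4$ ($f = 2 - \frac{6}{-3} = 2 - -2 = 2 + 2 = 4$)
$v{\left(O \right)} = 6 + O^{2} + 4 O$ ($v{\left(O \right)} = \left(O^{2} + 4 O\right) + 6 = 6 + O^{2} + 4 O$)
$\left(30 + 2 q{\left(-2 \right)} \left(-3\right)\right) v{\left(-6 \right)} = \left(30 + 2 \left(\left(-1\right) \left(-2\right)\right) \left(-3\right)\right) \left(6 + \left(-6\right)^{2} + 4 \left(-6\right)\right) = \left(30 + 2 \cdot 2 \left(-3\right)\right) \left(6 + 36 - 24\right) = \left(30 + 4 \left(-3\right)\right) 18 = \left(30 - 12\right) 18 = 18 \cdot 18 = 324$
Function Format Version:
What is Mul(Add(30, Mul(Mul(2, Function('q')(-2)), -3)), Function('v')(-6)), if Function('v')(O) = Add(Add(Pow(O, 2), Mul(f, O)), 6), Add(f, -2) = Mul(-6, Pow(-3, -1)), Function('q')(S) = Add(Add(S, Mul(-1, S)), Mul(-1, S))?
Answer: 324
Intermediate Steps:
Function('q')(S) = Mul(-1, S) (Function('q')(S) = Add(0, Mul(-1, S)) = Mul(-1, S))
f = 4 (f = Add(2, Mul(-6, Pow(-3, -1))) = Add(2, Mul(-6, Rational(-1, 3))) = Add(2, 2) = 4)
Function('v')(O) = Add(6, Pow(O, 2), Mul(4, O)) (Function('v')(O) = Add(Add(Pow(O, 2), Mul(4, O)), 6) = Add(6, Pow(O, 2), Mul(4, O)))
Mul(Add(30, Mul(Mul(2, Function('q')(-2)), -3)), Function('v')(-6)) = Mul(Add(30, Mul(Mul(2, Mul(-1, -2)), -3)), Add(6, Pow(-6, 2), Mul(4, -6))) = Mul(Add(30, Mul(Mul(2, 2), -3)), Add(6, 36, -24)) = Mul(Add(30, Mul(4, -3)), 18) = Mul(Add(30, -12), 18) = Mul(18, 18) = 324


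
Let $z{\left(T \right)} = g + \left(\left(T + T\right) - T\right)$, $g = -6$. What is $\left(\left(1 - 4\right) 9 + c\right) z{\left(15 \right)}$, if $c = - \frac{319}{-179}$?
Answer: $- \frac{40626}{179} \approx -226.96$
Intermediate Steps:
$z{\left(T \right)} = -6 + T$ ($z{\left(T \right)} = -6 + \left(\left(T + T\right) - T\right) = -6 + \left(2 T - T\right) = -6 + T$)
$c = \frac{319}{179}$ ($c = \left(-319\right) \left(- \frac{1}{179}\right) = \frac{319}{179} \approx 1.7821$)
$\left(\left(1 - 4\right) 9 + c\right) z{\left(15 \right)} = \left(\left(1 - 4\right) 9 + \frac{319}{179}\right) \left(-6 + 15\right) = \left(\left(-3\right) 9 + \frac{319}{179}\right) 9 = \left(-27 + \frac{319}{179}\right) 9 = \left(- \frac{4514}{179}\right) 9 = - \frac{40626}{179}$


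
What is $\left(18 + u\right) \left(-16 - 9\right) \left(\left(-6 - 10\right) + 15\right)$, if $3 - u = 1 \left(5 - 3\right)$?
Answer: $475$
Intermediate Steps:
$u = 1$ ($u = 3 - 1 \left(5 - 3\right) = 3 - 1 \cdot 2 = 3 - 2 = 1$)
$\left(18 + u\right) \left(-16 - 9\right) \left(\left(-6 - 10\right) + 15\right) = \left(18 + 1\right) \left(-16 - 9\right) \left(\left(-6 - 10\right) + 15\right) = 19 \left(- 25 \left(\left(-6 - 10\right) + 15\right)\right) = 19 \left(- 25 \left(-16 + 15\right)\right) = 19 \left(\left(-25\right) \left(-1\right)\right) = 19 \cdot 25 = 475$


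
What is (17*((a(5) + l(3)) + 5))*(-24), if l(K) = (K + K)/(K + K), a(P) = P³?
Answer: -53448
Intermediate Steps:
l(K) = 1 (l(K) = (2*K)/((2*K)) = (2*K)*(1/(2*K)) = 1)
(17*((a(5) + l(3)) + 5))*(-24) = (17*((5³ + 1) + 5))*(-24) = (17*((125 + 1) + 5))*(-24) = (17*(126 + 5))*(-24) = (17*131)*(-24) = 2227*(-24) = -53448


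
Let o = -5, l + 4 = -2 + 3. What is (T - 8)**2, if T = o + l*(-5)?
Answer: 4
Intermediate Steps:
l = -3 (l = -4 + (-2 + 3) = -4 + 1 = -3)
T = 10 (T = -5 - 3*(-5) = -5 + 15 = 10)
(T - 8)**2 = (10 - 8)**2 = 2**2 = 4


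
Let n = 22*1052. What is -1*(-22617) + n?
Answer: 45761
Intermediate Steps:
n = 23144
-1*(-22617) + n = -1*(-22617) + 23144 = 22617 + 23144 = 45761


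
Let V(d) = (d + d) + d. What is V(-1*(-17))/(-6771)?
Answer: -17/2257 ≈ -0.0075321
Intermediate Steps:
V(d) = 3*d (V(d) = 2*d + d = 3*d)
V(-1*(-17))/(-6771) = (3*(-1*(-17)))/(-6771) = (3*17)*(-1/6771) = 51*(-1/6771) = -17/2257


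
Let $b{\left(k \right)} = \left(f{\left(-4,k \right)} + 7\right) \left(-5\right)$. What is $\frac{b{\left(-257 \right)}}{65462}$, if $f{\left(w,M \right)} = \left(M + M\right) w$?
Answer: $- \frac{10315}{65462} \approx -0.15757$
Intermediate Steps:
$f{\left(w,M \right)} = 2 M w$
$b{\left(k \right)} = -35 + 40 k$ ($b{\left(k \right)} = \left(2 k \left(-4\right) + 7\right) \left(-5\right) = \left(- 8 k + 7\right) \left(-5\right) = \left(7 - 8 k\right) \left(-5\right) = -35 + 40 k$)
$\frac{b{\left(-257 \right)}}{65462} = \frac{-35 + 40 \left(-257\right)}{65462} = \left(-35 - 10280\right) \frac{1}{65462} = \left(-10315\right) \frac{1}{65462} = - \frac{10315}{65462}$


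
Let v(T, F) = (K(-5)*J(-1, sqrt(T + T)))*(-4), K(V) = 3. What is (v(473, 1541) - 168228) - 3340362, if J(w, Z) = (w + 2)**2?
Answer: -3508602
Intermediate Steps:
J(w, Z) = (2 + w)**2
v(T, F) = -12 (v(T, F) = (3*(2 - 1)**2)*(-4) = (3*1**2)*(-4) = (3*1)*(-4) = 3*(-4) = -12)
(v(473, 1541) - 168228) - 3340362 = (-12 - 168228) - 3340362 = -168240 - 3340362 = -3508602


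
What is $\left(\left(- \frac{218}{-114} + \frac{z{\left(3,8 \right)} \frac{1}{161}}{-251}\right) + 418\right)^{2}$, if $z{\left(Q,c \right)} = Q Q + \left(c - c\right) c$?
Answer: $\frac{935546973108979984}{5305775944329} \approx 1.7633 \cdot 10^{5}$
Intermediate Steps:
$z{\left(Q,c \right)} = Q^{2}$ ($z{\left(Q,c \right)} = Q^{2} + 0 c = Q^{2} + 0 = Q^{2}$)
$\left(\left(- \frac{218}{-114} + \frac{z{\left(3,8 \right)} \frac{1}{161}}{-251}\right) + 418\right)^{2} = \left(\left(- \frac{218}{-114} + \frac{3^{2} \cdot \frac{1}{161}}{-251}\right) + 418\right)^{2} = \left(\left(\left(-218\right) \left(- \frac{1}{114}\right) + 9 \cdot \frac{1}{161} \left(- \frac{1}{251}\right)\right) + 418\right)^{2} = \left(\left(\frac{109}{57} + \frac{9}{161} \left(- \frac{1}{251}\right)\right) + 418\right)^{2} = \left(\left(\frac{109}{57} - \frac{9}{40411}\right) + 418\right)^{2} = \left(\frac{4404286}{2303427} + 418\right)^{2} = \left(\frac{967236772}{2303427}\right)^{2} = \frac{935546973108979984}{5305775944329}$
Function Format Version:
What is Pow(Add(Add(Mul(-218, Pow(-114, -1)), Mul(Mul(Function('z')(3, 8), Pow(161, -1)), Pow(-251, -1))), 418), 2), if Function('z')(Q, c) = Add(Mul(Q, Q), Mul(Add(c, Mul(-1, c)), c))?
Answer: Rational(935546973108979984, 5305775944329) ≈ 1.7633e+5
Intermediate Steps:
Function('z')(Q, c) = Pow(Q, 2) (Function('z')(Q, c) = Add(Pow(Q, 2), Mul(0, c)) = Add(Pow(Q, 2), 0) = Pow(Q, 2))
Pow(Add(Add(Mul(-218, Pow(-114, -1)), Mul(Mul(Function('z')(3, 8), Pow(161, -1)), Pow(-251, -1))), 418), 2) = Pow(Add(Add(Mul(-218, Pow(-114, -1)), Mul(Mul(Pow(3, 2), Pow(161, -1)), Pow(-251, -1))), 418), 2) = Pow(Add(Add(Mul(-218, Rational(-1, 114)), Mul(Mul(9, Rational(1, 161)), Rational(-1, 251))), 418), 2) = Pow(Add(Add(Rational(109, 57), Mul(Rational(9, 161), Rational(-1, 251))), 418), 2) = Pow(Add(Add(Rational(109, 57), Rational(-9, 40411)), 418), 2) = Pow(Add(Rational(4404286, 2303427), 418), 2) = Pow(Rational(967236772, 2303427), 2) = Rational(935546973108979984, 5305775944329)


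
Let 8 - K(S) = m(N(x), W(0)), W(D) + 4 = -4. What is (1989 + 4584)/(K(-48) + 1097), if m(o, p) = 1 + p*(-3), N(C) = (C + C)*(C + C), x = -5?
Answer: 2191/360 ≈ 6.0861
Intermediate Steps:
W(D) = -8 (W(D) = -4 - 4 = -8)
N(C) = 4*C² (N(C) = (2*C)*(2*C) = 4*C²)
m(o, p) = 1 - 3*p
K(S) = -17 (K(S) = 8 - (1 - 3*(-8)) = 8 - (1 + 24) = 8 - 1*25 = 8 - 25 = -17)
(1989 + 4584)/(K(-48) + 1097) = (1989 + 4584)/(-17 + 1097) = 6573/1080 = 6573*(1/1080) = 2191/360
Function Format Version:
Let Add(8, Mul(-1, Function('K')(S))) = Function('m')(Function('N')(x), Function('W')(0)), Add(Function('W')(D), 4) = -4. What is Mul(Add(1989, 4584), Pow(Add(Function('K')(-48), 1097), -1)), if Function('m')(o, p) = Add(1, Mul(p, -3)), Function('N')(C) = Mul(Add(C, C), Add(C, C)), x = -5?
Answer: Rational(2191, 360) ≈ 6.0861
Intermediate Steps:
Function('W')(D) = -8 (Function('W')(D) = Add(-4, -4) = -8)
Function('N')(C) = Mul(4, Pow(C, 2)) (Function('N')(C) = Mul(Mul(2, C), Mul(2, C)) = Mul(4, Pow(C, 2)))
Function('m')(o, p) = Add(1, Mul(-3, p))
Function('K')(S) = -17 (Function('K')(S) = Add(8, Mul(-1, Add(1, Mul(-3, -8)))) = Add(8, Mul(-1, Add(1, 24))) = Add(8, Mul(-1, 25)) = Add(8, -25) = -17)
Mul(Add(1989, 4584), Pow(Add(Function('K')(-48), 1097), -1)) = Mul(Add(1989, 4584), Pow(Add(-17, 1097), -1)) = Mul(6573, Pow(1080, -1)) = Mul(6573, Rational(1, 1080)) = Rational(2191, 360)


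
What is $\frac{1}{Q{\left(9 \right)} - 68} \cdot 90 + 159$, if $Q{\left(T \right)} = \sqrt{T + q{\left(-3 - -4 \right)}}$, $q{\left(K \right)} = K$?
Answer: $\frac{121251}{769} - \frac{15 \sqrt{10}}{769} \approx 157.61$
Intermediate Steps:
$Q{\left(T \right)} = \sqrt{1 + T}$ ($Q{\left(T \right)} = \sqrt{T - -1} = \sqrt{T + \left(-3 + 4\right)} = \sqrt{T + 1} = \sqrt{1 + T}$)
$\frac{1}{Q{\left(9 \right)} - 68} \cdot 90 + 159 = \frac{1}{\sqrt{1 + 9} - 68} \cdot 90 + 159 = \frac{1}{\sqrt{10} - 68} \cdot 90 + 159 = \frac{1}{-68 + \sqrt{10}} \cdot 90 + 159 = \frac{90}{-68 + \sqrt{10}} + 159 = 159 + \frac{90}{-68 + \sqrt{10}}$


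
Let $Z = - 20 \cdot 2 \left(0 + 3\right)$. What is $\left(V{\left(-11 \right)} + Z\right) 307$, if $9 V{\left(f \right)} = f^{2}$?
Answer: $- \frac{294413}{9} \approx -32713.0$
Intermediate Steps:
$V{\left(f \right)} = \frac{f^{2}}{9}$
$Z = -120$ ($Z = - 20 \cdot 2 \cdot 3 = \left(-20\right) 6 = -120$)
$\left(V{\left(-11 \right)} + Z\right) 307 = \left(\frac{\left(-11\right)^{2}}{9} - 120\right) 307 = \left(\frac{1}{9} \cdot 121 - 120\right) 307 = \left(\frac{121}{9} - 120\right) 307 = \left(- \frac{959}{9}\right) 307 = - \frac{294413}{9}$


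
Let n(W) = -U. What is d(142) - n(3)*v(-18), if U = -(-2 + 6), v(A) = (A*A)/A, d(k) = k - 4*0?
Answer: 214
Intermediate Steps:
d(k) = k (d(k) = k + 0 = k)
v(A) = A (v(A) = A²/A = A)
U = -4 (U = -1*4 = -4)
n(W) = 4 (n(W) = -1*(-4) = 4)
d(142) - n(3)*v(-18) = 142 - 4*(-18) = 142 - 1*(-72) = 142 + 72 = 214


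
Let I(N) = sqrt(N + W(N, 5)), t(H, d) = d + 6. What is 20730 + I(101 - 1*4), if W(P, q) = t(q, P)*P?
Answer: 20730 + 2*sqrt(2522) ≈ 20830.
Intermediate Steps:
t(H, d) = 6 + d
W(P, q) = P*(6 + P) (W(P, q) = (6 + P)*P = P*(6 + P))
I(N) = sqrt(N + N*(6 + N))
20730 + I(101 - 1*4) = 20730 + sqrt((101 - 1*4)*(7 + (101 - 1*4))) = 20730 + sqrt((101 - 4)*(7 + (101 - 4))) = 20730 + sqrt(97*(7 + 97)) = 20730 + sqrt(97*104) = 20730 + sqrt(10088) = 20730 + 2*sqrt(2522)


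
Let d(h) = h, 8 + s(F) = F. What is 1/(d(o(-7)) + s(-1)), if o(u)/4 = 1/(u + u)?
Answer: -7/65 ≈ -0.10769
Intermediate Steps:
o(u) = 2/u (o(u) = 4/(u + u) = 4/((2*u)) = 4*(1/(2*u)) = 2/u)
s(F) = -8 + F
1/(d(o(-7)) + s(-1)) = 1/(2/(-7) + (-8 - 1)) = 1/(2*(-⅐) - 9) = 1/(-2/7 - 9) = 1/(-65/7) = -7/65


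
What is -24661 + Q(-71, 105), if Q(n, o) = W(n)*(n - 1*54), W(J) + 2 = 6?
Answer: -25161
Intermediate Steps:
W(J) = 4 (W(J) = -2 + 6 = 4)
Q(n, o) = -216 + 4*n (Q(n, o) = 4*(n - 1*54) = 4*(n - 54) = 4*(-54 + n) = -216 + 4*n)
-24661 + Q(-71, 105) = -24661 + (-216 + 4*(-71)) = -24661 + (-216 - 284) = -24661 - 500 = -25161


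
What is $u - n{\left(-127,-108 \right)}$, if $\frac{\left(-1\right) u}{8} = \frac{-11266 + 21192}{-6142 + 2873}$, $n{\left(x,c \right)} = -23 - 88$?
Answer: $\frac{63181}{467} \approx 135.29$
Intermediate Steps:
$n{\left(x,c \right)} = -111$ ($n{\left(x,c \right)} = -23 - 88 = -111$)
$u = \frac{11344}{467}$ ($u = - 8 \frac{-11266 + 21192}{-6142 + 2873} = - 8 \frac{9926}{-3269} = - 8 \cdot 9926 \left(- \frac{1}{3269}\right) = \left(-8\right) \left(- \frac{1418}{467}\right) = \frac{11344}{467} \approx 24.291$)
$u - n{\left(-127,-108 \right)} = \frac{11344}{467} - -111 = \frac{11344}{467} + 111 = \frac{63181}{467}$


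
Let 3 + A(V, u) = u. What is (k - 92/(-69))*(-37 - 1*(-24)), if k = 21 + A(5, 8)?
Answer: -1066/3 ≈ -355.33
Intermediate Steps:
A(V, u) = -3 + u
k = 26 (k = 21 + (-3 + 8) = 21 + 5 = 26)
(k - 92/(-69))*(-37 - 1*(-24)) = (26 - 92/(-69))*(-37 - 1*(-24)) = (26 - 92*(-1/69))*(-37 + 24) = (26 + 4/3)*(-13) = (82/3)*(-13) = -1066/3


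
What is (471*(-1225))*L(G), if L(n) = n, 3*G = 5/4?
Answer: -961625/4 ≈ -2.4041e+5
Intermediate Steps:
G = 5/12 (G = (5/4)/3 = (5*(1/4))/3 = (1/3)*(5/4) = 5/12 ≈ 0.41667)
(471*(-1225))*L(G) = (471*(-1225))*(5/12) = -576975*5/12 = -961625/4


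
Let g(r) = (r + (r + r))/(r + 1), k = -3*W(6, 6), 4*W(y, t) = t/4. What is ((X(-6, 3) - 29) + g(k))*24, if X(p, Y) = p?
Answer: -192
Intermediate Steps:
W(y, t) = t/16 (W(y, t) = (t/4)/4 = t/16)
k = -9/8 (k = -3*6/16 = -3*3/8 = -9/8 ≈ -1.1250)
g(r) = 3*r/(1 + r) (g(r) = (r + 2*r)/(1 + r) = (3*r)/(1 + r) = 3*r/(1 + r))
((X(-6, 3) - 29) + g(k))*24 = ((-6 - 29) + 3*(-9/8)/(1 - 9/8))*24 = (-35 + 3*(-9/8)/(-1/8))*24 = (-35 + 3*(-9/8)*(-8))*24 = (-35 + 27)*24 = -8*24 = -192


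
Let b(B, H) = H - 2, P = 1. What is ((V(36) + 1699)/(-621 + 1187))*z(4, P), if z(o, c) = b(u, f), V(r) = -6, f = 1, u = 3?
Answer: -1693/566 ≈ -2.9912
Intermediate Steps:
b(B, H) = -2 + H
z(o, c) = -1 (z(o, c) = -2 + 1 = -1)
((V(36) + 1699)/(-621 + 1187))*z(4, P) = ((-6 + 1699)/(-621 + 1187))*(-1) = (1693/566)*(-1) = -1693/566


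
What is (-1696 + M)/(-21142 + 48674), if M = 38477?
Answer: 36781/27532 ≈ 1.3359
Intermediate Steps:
(-1696 + M)/(-21142 + 48674) = (-1696 + 38477)/(-21142 + 48674) = 36781/27532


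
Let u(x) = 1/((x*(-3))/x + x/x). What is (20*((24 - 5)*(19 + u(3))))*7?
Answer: 49210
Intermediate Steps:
u(x) = -1/2 (u(x) = 1/((-3*x)/x + 1) = 1/(-3 + 1) = 1/(-2) = -1/2)
(20*((24 - 5)*(19 + u(3))))*7 = (20*((24 - 5)*(19 - 1/2)))*7 = (20*(19*(37/2)))*7 = (20*(703/2))*7 = 7030*7 = 49210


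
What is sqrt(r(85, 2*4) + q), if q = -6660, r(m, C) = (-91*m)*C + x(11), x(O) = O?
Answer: I*sqrt(68529) ≈ 261.78*I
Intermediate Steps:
r(m, C) = 11 - 91*C*m (r(m, C) = (-91*m)*C + 11 = -91*C*m + 11 = 11 - 91*C*m)
sqrt(r(85, 2*4) + q) = sqrt((11 - 91*2*4*85) - 6660) = sqrt((11 - 91*8*85) - 6660) = sqrt((11 - 61880) - 6660) = sqrt(-61869 - 6660) = sqrt(-68529) = I*sqrt(68529)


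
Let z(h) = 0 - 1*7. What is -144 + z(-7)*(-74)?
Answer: 374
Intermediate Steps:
z(h) = -7 (z(h) = 0 - 7 = -7)
-144 + z(-7)*(-74) = -144 - 7*(-74) = -144 + 518 = 374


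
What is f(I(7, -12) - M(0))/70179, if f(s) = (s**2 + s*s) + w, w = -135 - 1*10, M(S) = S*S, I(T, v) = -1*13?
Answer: 193/70179 ≈ 0.0027501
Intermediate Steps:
I(T, v) = -13
M(S) = S**2
w = -145 (w = -135 - 10 = -145)
f(s) = -145 + 2*s**2 (f(s) = (s**2 + s*s) - 145 = (s**2 + s**2) - 145 = 2*s**2 - 145 = -145 + 2*s**2)
f(I(7, -12) - M(0))/70179 = (-145 + 2*(-13 - 1*0**2)**2)/70179 = (-145 + 2*(-13 - 1*0)**2)*(1/70179) = (-145 + 2*(-13 + 0)**2)*(1/70179) = (-145 + 2*(-13)**2)*(1/70179) = (-145 + 2*169)*(1/70179) = (-145 + 338)*(1/70179) = 193*(1/70179) = 193/70179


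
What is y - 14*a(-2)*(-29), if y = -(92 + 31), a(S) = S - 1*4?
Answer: -2559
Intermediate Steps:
a(S) = -4 + S (a(S) = S - 4 = -4 + S)
y = -123 (y = -1*123 = -123)
y - 14*a(-2)*(-29) = -123 - 14*(-4 - 2)*(-29) = -123 - 14*(-6)*(-29) = -123 + 84*(-29) = -123 - 2436 = -2559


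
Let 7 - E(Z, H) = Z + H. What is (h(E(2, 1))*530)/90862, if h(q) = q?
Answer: 1060/45431 ≈ 0.023332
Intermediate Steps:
E(Z, H) = 7 - H - Z (E(Z, H) = 7 - (Z + H) = 7 - (H + Z) = 7 + (-H - Z) = 7 - H - Z)
(h(E(2, 1))*530)/90862 = ((7 - 1*1 - 1*2)*530)/90862 = ((7 - 1 - 2)*530)*(1/90862) = (4*530)*(1/90862) = 2120*(1/90862) = 1060/45431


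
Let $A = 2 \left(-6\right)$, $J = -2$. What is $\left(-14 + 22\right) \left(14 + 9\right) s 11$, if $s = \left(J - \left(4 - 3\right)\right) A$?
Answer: $72864$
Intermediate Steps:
$A = -12$
$s = 36$ ($s = \left(-2 - \left(4 - 3\right)\right) \left(-12\right) = \left(-2 - 1\right) \left(-12\right) = \left(-3\right) \left(-12\right) = 36$)
$\left(-14 + 22\right) \left(14 + 9\right) s 11 = \left(-14 + 22\right) \left(14 + 9\right) 36 \cdot 11 = 8 \cdot 23 \cdot 36 \cdot 11 = 184 \cdot 36 \cdot 11 = 6624 \cdot 11 = 72864$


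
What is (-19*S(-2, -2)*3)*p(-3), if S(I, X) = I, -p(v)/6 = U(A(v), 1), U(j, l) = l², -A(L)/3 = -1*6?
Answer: -684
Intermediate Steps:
A(L) = 18 (A(L) = -(-3)*6 = -3*(-6) = 18)
p(v) = -6 (p(v) = -6*1² = -6*1 = -6)
(-19*S(-2, -2)*3)*p(-3) = -(-38)*3*(-6) = -19*(-6)*(-6) = 114*(-6) = -684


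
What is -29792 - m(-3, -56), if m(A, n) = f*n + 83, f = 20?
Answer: -28755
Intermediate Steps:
m(A, n) = 83 + 20*n (m(A, n) = 20*n + 83 = 83 + 20*n)
-29792 - m(-3, -56) = -29792 - (83 + 20*(-56)) = -29792 - (83 - 1120) = -29792 - 1*(-1037) = -29792 + 1037 = -28755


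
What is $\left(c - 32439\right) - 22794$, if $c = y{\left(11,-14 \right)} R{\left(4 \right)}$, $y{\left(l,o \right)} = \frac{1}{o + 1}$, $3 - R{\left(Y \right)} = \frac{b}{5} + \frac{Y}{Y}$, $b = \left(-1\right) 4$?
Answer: $- \frac{3590159}{65} \approx -55233.0$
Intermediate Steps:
$b = -4$
$R{\left(Y \right)} = \frac{14}{5}$ ($R{\left(Y \right)} = 3 - \left(- \frac{4}{5} + \frac{Y}{Y}\right) = 3 - \left(\left(-4\right) \frac{1}{5} + 1\right) = 3 - \left(- \frac{4}{5} + 1\right) = 3 - \frac{1}{5} = \frac{14}{5}$)
$y{\left(l,o \right)} = \frac{1}{1 + o}$
$c = - \frac{14}{65}$ ($c = \frac{1}{1 - 14} \cdot \frac{14}{5} = \frac{1}{-13} \cdot \frac{14}{5} = \left(- \frac{1}{13}\right) \frac{14}{5} = - \frac{14}{65} \approx -0.21538$)
$\left(c - 32439\right) - 22794 = \left(- \frac{14}{65} - 32439\right) - 22794 = - \frac{2108549}{65} - 22794 = - \frac{3590159}{65}$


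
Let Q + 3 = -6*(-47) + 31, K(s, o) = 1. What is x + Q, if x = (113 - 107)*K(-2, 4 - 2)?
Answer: 316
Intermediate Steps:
Q = 310 (Q = -3 + (-6*(-47) + 31) = -3 + (282 + 31) = -3 + 313 = 310)
x = 6 (x = (113 - 107)*1 = 6*1 = 6)
x + Q = 6 + 310 = 316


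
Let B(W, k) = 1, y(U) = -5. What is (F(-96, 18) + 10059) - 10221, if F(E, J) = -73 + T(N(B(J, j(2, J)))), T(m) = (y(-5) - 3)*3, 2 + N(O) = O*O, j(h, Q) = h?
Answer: -259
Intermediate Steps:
N(O) = -2 + O² (N(O) = -2 + O*O = -2 + O²)
T(m) = -24 (T(m) = (-5 - 3)*3 = -8*3 = -24)
F(E, J) = -97 (F(E, J) = -73 - 24 = -97)
(F(-96, 18) + 10059) - 10221 = (-97 + 10059) - 10221 = 9962 - 10221 = -259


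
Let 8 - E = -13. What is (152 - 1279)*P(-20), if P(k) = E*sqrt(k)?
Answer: -47334*I*sqrt(5) ≈ -1.0584e+5*I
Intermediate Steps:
E = 21 (E = 8 - 1*(-13) = 8 + 13 = 21)
P(k) = 21*sqrt(k)
(152 - 1279)*P(-20) = (152 - 1279)*(21*sqrt(-20)) = -23667*2*I*sqrt(5) = -47334*I*sqrt(5)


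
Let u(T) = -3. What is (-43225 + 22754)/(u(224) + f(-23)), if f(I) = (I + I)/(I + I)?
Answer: 20471/2 ≈ 10236.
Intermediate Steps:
f(I) = 1 (f(I) = (2*I)/((2*I)) = (2*I)*(1/(2*I)) = 1)
(-43225 + 22754)/(u(224) + f(-23)) = (-43225 + 22754)/(-3 + 1) = -20471/(-2) = -20471*(-½) = 20471/2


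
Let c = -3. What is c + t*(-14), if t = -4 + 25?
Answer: -297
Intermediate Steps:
t = 21
c + t*(-14) = -3 + 21*(-14) = -3 - 294 = -297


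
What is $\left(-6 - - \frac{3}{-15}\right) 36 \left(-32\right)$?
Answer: $\frac{35712}{5} \approx 7142.4$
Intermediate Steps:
$\left(-6 - - \frac{3}{-15}\right) 36 \left(-32\right) = \left(-6 - \left(-3\right) \left(- \frac{1}{15}\right)\right) 36 \left(-32\right) = \left(-6 - \frac{1}{5}\right) 36 \left(-32\right) = \left(- \frac{31}{5}\right) 36 \left(-32\right) = \left(- \frac{1116}{5}\right) \left(-32\right) = \frac{35712}{5}$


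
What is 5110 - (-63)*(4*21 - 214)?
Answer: -3080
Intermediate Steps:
5110 - (-63)*(4*21 - 214) = 5110 - (-63)*(84 - 214) = 5110 - (-63)*(-130) = 5110 - 1*8190 = 5110 - 8190 = -3080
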